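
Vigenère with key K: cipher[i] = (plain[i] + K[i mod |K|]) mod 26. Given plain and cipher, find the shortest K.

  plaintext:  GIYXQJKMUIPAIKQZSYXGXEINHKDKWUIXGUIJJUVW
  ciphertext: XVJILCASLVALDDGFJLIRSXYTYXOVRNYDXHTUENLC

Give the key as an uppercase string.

  i= 0: X-G = 17 → R
  i= 1: V-I = 13 → N
  i= 2: J-Y = 11 → L
  i= 3: I-X = 11 → L
  i= 4: L-Q = 21 → V
  i= 5: C-J = 19 → T
  i= 6: A-K = 16 → Q
  i= 7: S-M =  6 → G
  i= 8: L-U = 17 → R
  i= 9: V-I = 13 → N
  i=10: A-P = 11 → L
  i=11: L-A = 11 → L
  i=12: D-I = 21 → V
  i=13: D-K = 19 → T
  i=14: G-Q = 16 → Q
  i=15: F-Z =  6 → G
  i=16: J-S = 17 → R
  i=17: L-Y = 13 → N
  i=18: I-X = 11 → L
  i=19: R-G = 11 → L
  i=20: S-X = 21 → V
  i=21: X-E = 19 → T
  i=22: Y-I = 16 → Q
  i=23: T-N =  6 → G
  i=24: Y-H = 17 → R
  i=25: X-K = 13 → N
  i=26: O-D = 11 → L
  i=27: V-K = 11 → L
  i=28: R-W = 21 → V
  i=29: N-U = 19 → T
  i=30: Y-I = 16 → Q
  i=31: D-X =  6 → G
  i=32: X-G = 17 → R
  i=33: H-U = 13 → N
  i=34: T-I = 11 → L
  i=35: U-J = 11 → L
  i=36: E-J = 21 → V
  i=37: N-U = 19 → T
  i=38: L-V = 16 → Q
  i=39: C-W =  6 → G
  shifts repeat with period 8: RNLLVTQG

RNLLVTQG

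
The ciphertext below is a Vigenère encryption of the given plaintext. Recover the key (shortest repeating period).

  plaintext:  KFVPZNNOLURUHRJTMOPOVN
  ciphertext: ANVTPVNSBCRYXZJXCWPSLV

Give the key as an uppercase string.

  i= 0: A-K = 16 → Q
  i= 1: N-F =  8 → I
  i= 2: V-V =  0 → A
  i= 3: T-P =  4 → E
  i= 4: P-Z = 16 → Q
  i= 5: V-N =  8 → I
  i= 6: N-N =  0 → A
  i= 7: S-O =  4 → E
  i= 8: B-L = 16 → Q
  i= 9: C-U =  8 → I
  i=10: R-R =  0 → A
  i=11: Y-U =  4 → E
  i=12: X-H = 16 → Q
  i=13: Z-R =  8 → I
  i=14: J-J =  0 → A
  i=15: X-T =  4 → E
  i=16: C-M = 16 → Q
  i=17: W-O =  8 → I
  i=18: P-P =  0 → A
  i=19: S-O =  4 → E
  i=20: L-V = 16 → Q
  i=21: V-N =  8 → I
  shifts repeat with period 4: QIAE

QIAE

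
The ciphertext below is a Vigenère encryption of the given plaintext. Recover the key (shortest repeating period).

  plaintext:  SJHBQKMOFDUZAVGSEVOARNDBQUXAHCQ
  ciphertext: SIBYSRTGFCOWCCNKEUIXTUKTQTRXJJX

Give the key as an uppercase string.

AZUXCHHS

  i= 0: S-S =  0 → A
  i= 1: I-J = 25 → Z
  i= 2: B-H = 20 → U
  i= 3: Y-B = 23 → X
  i= 4: S-Q =  2 → C
  i= 5: R-K =  7 → H
  i= 6: T-M =  7 → H
  i= 7: G-O = 18 → S
  i= 8: F-F =  0 → A
  i= 9: C-D = 25 → Z
  i=10: O-U = 20 → U
  i=11: W-Z = 23 → X
  i=12: C-A =  2 → C
  i=13: C-V =  7 → H
  i=14: N-G =  7 → H
  i=15: K-S = 18 → S
  i=16: E-E =  0 → A
  i=17: U-V = 25 → Z
  i=18: I-O = 20 → U
  i=19: X-A = 23 → X
  i=20: T-R =  2 → C
  i=21: U-N =  7 → H
  i=22: K-D =  7 → H
  i=23: T-B = 18 → S
  i=24: Q-Q =  0 → A
  i=25: T-U = 25 → Z
  i=26: R-X = 20 → U
  i=27: X-A = 23 → X
  i=28: J-H =  2 → C
  i=29: J-C =  7 → H
  i=30: X-Q =  7 → H
  shifts repeat with period 8: AZUXCHHS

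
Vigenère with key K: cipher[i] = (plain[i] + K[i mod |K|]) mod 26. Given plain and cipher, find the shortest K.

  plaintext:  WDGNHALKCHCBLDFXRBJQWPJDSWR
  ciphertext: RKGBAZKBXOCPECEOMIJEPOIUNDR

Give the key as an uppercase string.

VHAOTZZR

  i= 0: R-W = 21 → V
  i= 1: K-D =  7 → H
  i= 2: G-G =  0 → A
  i= 3: B-N = 14 → O
  i= 4: A-H = 19 → T
  i= 5: Z-A = 25 → Z
  i= 6: K-L = 25 → Z
  i= 7: B-K = 17 → R
  i= 8: X-C = 21 → V
  i= 9: O-H =  7 → H
  i=10: C-C =  0 → A
  i=11: P-B = 14 → O
  i=12: E-L = 19 → T
  i=13: C-D = 25 → Z
  i=14: E-F = 25 → Z
  i=15: O-X = 17 → R
  i=16: M-R = 21 → V
  i=17: I-B =  7 → H
  i=18: J-J =  0 → A
  i=19: E-Q = 14 → O
  i=20: P-W = 19 → T
  i=21: O-P = 25 → Z
  i=22: I-J = 25 → Z
  i=23: U-D = 17 → R
  i=24: N-S = 21 → V
  i=25: D-W =  7 → H
  i=26: R-R =  0 → A
  shifts repeat with period 8: VHAOTZZR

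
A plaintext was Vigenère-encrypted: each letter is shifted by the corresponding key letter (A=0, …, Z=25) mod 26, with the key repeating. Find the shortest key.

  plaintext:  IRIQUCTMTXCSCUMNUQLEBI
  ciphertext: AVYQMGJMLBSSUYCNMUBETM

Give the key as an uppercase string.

SEQA

  i= 0: A-I = 18 → S
  i= 1: V-R =  4 → E
  i= 2: Y-I = 16 → Q
  i= 3: Q-Q =  0 → A
  i= 4: M-U = 18 → S
  i= 5: G-C =  4 → E
  i= 6: J-T = 16 → Q
  i= 7: M-M =  0 → A
  i= 8: L-T = 18 → S
  i= 9: B-X =  4 → E
  i=10: S-C = 16 → Q
  i=11: S-S =  0 → A
  i=12: U-C = 18 → S
  i=13: Y-U =  4 → E
  i=14: C-M = 16 → Q
  i=15: N-N =  0 → A
  i=16: M-U = 18 → S
  i=17: U-Q =  4 → E
  i=18: B-L = 16 → Q
  i=19: E-E =  0 → A
  i=20: T-B = 18 → S
  i=21: M-I =  4 → E
  shifts repeat with period 4: SEQA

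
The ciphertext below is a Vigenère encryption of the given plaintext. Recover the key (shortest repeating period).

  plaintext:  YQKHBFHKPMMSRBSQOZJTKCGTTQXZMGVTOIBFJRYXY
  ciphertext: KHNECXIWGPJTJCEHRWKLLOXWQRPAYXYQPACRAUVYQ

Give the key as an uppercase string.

MRDXBSB

  i= 0: K-Y = 12 → M
  i= 1: H-Q = 17 → R
  i= 2: N-K =  3 → D
  i= 3: E-H = 23 → X
  i= 4: C-B =  1 → B
  i= 5: X-F = 18 → S
  i= 6: I-H =  1 → B
  i= 7: W-K = 12 → M
  i= 8: G-P = 17 → R
  i= 9: P-M =  3 → D
  i=10: J-M = 23 → X
  i=11: T-S =  1 → B
  i=12: J-R = 18 → S
  i=13: C-B =  1 → B
  i=14: E-S = 12 → M
  i=15: H-Q = 17 → R
  i=16: R-O =  3 → D
  i=17: W-Z = 23 → X
  i=18: K-J =  1 → B
  i=19: L-T = 18 → S
  i=20: L-K =  1 → B
  i=21: O-C = 12 → M
  i=22: X-G = 17 → R
  i=23: W-T =  3 → D
  i=24: Q-T = 23 → X
  i=25: R-Q =  1 → B
  i=26: P-X = 18 → S
  i=27: A-Z =  1 → B
  i=28: Y-M = 12 → M
  i=29: X-G = 17 → R
  i=30: Y-V =  3 → D
  i=31: Q-T = 23 → X
  i=32: P-O =  1 → B
  i=33: A-I = 18 → S
  i=34: C-B =  1 → B
  i=35: R-F = 12 → M
  i=36: A-J = 17 → R
  i=37: U-R =  3 → D
  i=38: V-Y = 23 → X
  i=39: Y-X =  1 → B
  i=40: Q-Y = 18 → S
  shifts repeat with period 7: MRDXBSB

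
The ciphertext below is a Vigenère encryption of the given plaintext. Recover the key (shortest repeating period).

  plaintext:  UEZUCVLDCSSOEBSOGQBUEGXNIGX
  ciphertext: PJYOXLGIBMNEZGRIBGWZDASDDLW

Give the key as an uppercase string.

VFZUVQ

  i= 0: P-U = 21 → V
  i= 1: J-E =  5 → F
  i= 2: Y-Z = 25 → Z
  i= 3: O-U = 20 → U
  i= 4: X-C = 21 → V
  i= 5: L-V = 16 → Q
  i= 6: G-L = 21 → V
  i= 7: I-D =  5 → F
  i= 8: B-C = 25 → Z
  i= 9: M-S = 20 → U
  i=10: N-S = 21 → V
  i=11: E-O = 16 → Q
  i=12: Z-E = 21 → V
  i=13: G-B =  5 → F
  i=14: R-S = 25 → Z
  i=15: I-O = 20 → U
  i=16: B-G = 21 → V
  i=17: G-Q = 16 → Q
  i=18: W-B = 21 → V
  i=19: Z-U =  5 → F
  i=20: D-E = 25 → Z
  i=21: A-G = 20 → U
  i=22: S-X = 21 → V
  i=23: D-N = 16 → Q
  i=24: D-I = 21 → V
  i=25: L-G =  5 → F
  i=26: W-X = 25 → Z
  shifts repeat with period 6: VFZUVQ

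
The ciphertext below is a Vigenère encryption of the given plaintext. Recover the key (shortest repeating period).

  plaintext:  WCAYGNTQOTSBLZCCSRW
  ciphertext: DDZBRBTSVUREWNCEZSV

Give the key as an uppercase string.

  i= 0: D-W =  7 → H
  i= 1: D-C =  1 → B
  i= 2: Z-A = 25 → Z
  i= 3: B-Y =  3 → D
  i= 4: R-G = 11 → L
  i= 5: B-N = 14 → O
  i= 6: T-T =  0 → A
  i= 7: S-Q =  2 → C
  i= 8: V-O =  7 → H
  i= 9: U-T =  1 → B
  i=10: R-S = 25 → Z
  i=11: E-B =  3 → D
  i=12: W-L = 11 → L
  i=13: N-Z = 14 → O
  i=14: C-C =  0 → A
  i=15: E-C =  2 → C
  i=16: Z-S =  7 → H
  i=17: S-R =  1 → B
  i=18: V-W = 25 → Z
  shifts repeat with period 8: HBZDLOAC

HBZDLOAC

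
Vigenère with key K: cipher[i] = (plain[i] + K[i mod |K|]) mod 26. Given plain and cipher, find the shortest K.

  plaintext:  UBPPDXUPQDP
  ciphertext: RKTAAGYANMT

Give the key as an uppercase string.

XJEL

  i= 0: R-U = 23 → X
  i= 1: K-B =  9 → J
  i= 2: T-P =  4 → E
  i= 3: A-P = 11 → L
  i= 4: A-D = 23 → X
  i= 5: G-X =  9 → J
  i= 6: Y-U =  4 → E
  i= 7: A-P = 11 → L
  i= 8: N-Q = 23 → X
  i= 9: M-D =  9 → J
  i=10: T-P =  4 → E
  shifts repeat with period 4: XJEL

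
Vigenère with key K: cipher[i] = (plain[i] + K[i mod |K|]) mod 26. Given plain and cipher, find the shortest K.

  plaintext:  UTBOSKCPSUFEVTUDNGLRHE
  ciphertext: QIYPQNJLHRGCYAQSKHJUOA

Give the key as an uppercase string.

  i= 0: Q-U = 22 → W
  i= 1: I-T = 15 → P
  i= 2: Y-B = 23 → X
  i= 3: P-O =  1 → B
  i= 4: Q-S = 24 → Y
  i= 5: N-K =  3 → D
  i= 6: J-C =  7 → H
  i= 7: L-P = 22 → W
  i= 8: H-S = 15 → P
  i= 9: R-U = 23 → X
  i=10: G-F =  1 → B
  i=11: C-E = 24 → Y
  i=12: Y-V =  3 → D
  i=13: A-T =  7 → H
  i=14: Q-U = 22 → W
  i=15: S-D = 15 → P
  i=16: K-N = 23 → X
  i=17: H-G =  1 → B
  i=18: J-L = 24 → Y
  i=19: U-R =  3 → D
  i=20: O-H =  7 → H
  i=21: A-E = 22 → W
  shifts repeat with period 7: WPXBYDH

WPXBYDH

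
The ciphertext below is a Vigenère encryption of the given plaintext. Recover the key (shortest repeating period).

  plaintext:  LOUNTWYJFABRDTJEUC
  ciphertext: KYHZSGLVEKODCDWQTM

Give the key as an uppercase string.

  i= 0: K-L = 25 → Z
  i= 1: Y-O = 10 → K
  i= 2: H-U = 13 → N
  i= 3: Z-N = 12 → M
  i= 4: S-T = 25 → Z
  i= 5: G-W = 10 → K
  i= 6: L-Y = 13 → N
  i= 7: V-J = 12 → M
  i= 8: E-F = 25 → Z
  i= 9: K-A = 10 → K
  i=10: O-B = 13 → N
  i=11: D-R = 12 → M
  i=12: C-D = 25 → Z
  i=13: D-T = 10 → K
  i=14: W-J = 13 → N
  i=15: Q-E = 12 → M
  i=16: T-U = 25 → Z
  i=17: M-C = 10 → K
  shifts repeat with period 4: ZKNM

ZKNM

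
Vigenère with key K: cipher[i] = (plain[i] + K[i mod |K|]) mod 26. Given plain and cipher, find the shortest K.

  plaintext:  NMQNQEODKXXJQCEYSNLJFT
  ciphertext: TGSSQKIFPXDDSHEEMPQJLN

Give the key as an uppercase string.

GUCFA

  i= 0: T-N =  6 → G
  i= 1: G-M = 20 → U
  i= 2: S-Q =  2 → C
  i= 3: S-N =  5 → F
  i= 4: Q-Q =  0 → A
  i= 5: K-E =  6 → G
  i= 6: I-O = 20 → U
  i= 7: F-D =  2 → C
  i= 8: P-K =  5 → F
  i= 9: X-X =  0 → A
  i=10: D-X =  6 → G
  i=11: D-J = 20 → U
  i=12: S-Q =  2 → C
  i=13: H-C =  5 → F
  i=14: E-E =  0 → A
  i=15: E-Y =  6 → G
  i=16: M-S = 20 → U
  i=17: P-N =  2 → C
  i=18: Q-L =  5 → F
  i=19: J-J =  0 → A
  i=20: L-F =  6 → G
  i=21: N-T = 20 → U
  shifts repeat with period 5: GUCFA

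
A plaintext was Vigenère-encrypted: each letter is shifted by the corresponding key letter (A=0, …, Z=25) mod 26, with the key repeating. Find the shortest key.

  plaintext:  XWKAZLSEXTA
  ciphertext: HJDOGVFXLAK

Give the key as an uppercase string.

  i= 0: H-X = 10 → K
  i= 1: J-W = 13 → N
  i= 2: D-K = 19 → T
  i= 3: O-A = 14 → O
  i= 4: G-Z =  7 → H
  i= 5: V-L = 10 → K
  i= 6: F-S = 13 → N
  i= 7: X-E = 19 → T
  i= 8: L-X = 14 → O
  i= 9: A-T =  7 → H
  i=10: K-A = 10 → K
  shifts repeat with period 5: KNTOH

KNTOH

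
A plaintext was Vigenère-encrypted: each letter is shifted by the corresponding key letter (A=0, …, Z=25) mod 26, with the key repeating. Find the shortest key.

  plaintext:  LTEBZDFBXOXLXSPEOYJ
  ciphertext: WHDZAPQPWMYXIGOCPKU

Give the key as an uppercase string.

LOZYBM

  i= 0: W-L = 11 → L
  i= 1: H-T = 14 → O
  i= 2: D-E = 25 → Z
  i= 3: Z-B = 24 → Y
  i= 4: A-Z =  1 → B
  i= 5: P-D = 12 → M
  i= 6: Q-F = 11 → L
  i= 7: P-B = 14 → O
  i= 8: W-X = 25 → Z
  i= 9: M-O = 24 → Y
  i=10: Y-X =  1 → B
  i=11: X-L = 12 → M
  i=12: I-X = 11 → L
  i=13: G-S = 14 → O
  i=14: O-P = 25 → Z
  i=15: C-E = 24 → Y
  i=16: P-O =  1 → B
  i=17: K-Y = 12 → M
  i=18: U-J = 11 → L
  shifts repeat with period 6: LOZYBM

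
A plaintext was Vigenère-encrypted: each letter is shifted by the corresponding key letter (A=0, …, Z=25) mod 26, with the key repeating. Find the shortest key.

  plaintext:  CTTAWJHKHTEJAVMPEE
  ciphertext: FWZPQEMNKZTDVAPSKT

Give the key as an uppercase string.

DDGPUVF

  i= 0: F-C =  3 → D
  i= 1: W-T =  3 → D
  i= 2: Z-T =  6 → G
  i= 3: P-A = 15 → P
  i= 4: Q-W = 20 → U
  i= 5: E-J = 21 → V
  i= 6: M-H =  5 → F
  i= 7: N-K =  3 → D
  i= 8: K-H =  3 → D
  i= 9: Z-T =  6 → G
  i=10: T-E = 15 → P
  i=11: D-J = 20 → U
  i=12: V-A = 21 → V
  i=13: A-V =  5 → F
  i=14: P-M =  3 → D
  i=15: S-P =  3 → D
  i=16: K-E =  6 → G
  i=17: T-E = 15 → P
  shifts repeat with period 7: DDGPUVF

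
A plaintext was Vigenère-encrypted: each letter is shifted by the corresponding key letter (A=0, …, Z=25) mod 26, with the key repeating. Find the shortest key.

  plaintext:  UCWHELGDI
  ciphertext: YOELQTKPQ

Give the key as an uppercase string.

  i= 0: Y-U =  4 → E
  i= 1: O-C = 12 → M
  i= 2: E-W =  8 → I
  i= 3: L-H =  4 → E
  i= 4: Q-E = 12 → M
  i= 5: T-L =  8 → I
  i= 6: K-G =  4 → E
  i= 7: P-D = 12 → M
  i= 8: Q-I =  8 → I
  shifts repeat with period 3: EMI

EMI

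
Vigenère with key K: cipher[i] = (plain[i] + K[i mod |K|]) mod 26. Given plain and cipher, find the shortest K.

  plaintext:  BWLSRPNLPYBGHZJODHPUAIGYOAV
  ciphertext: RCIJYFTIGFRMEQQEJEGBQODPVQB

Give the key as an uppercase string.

QGXRH

  i= 0: R-B = 16 → Q
  i= 1: C-W =  6 → G
  i= 2: I-L = 23 → X
  i= 3: J-S = 17 → R
  i= 4: Y-R =  7 → H
  i= 5: F-P = 16 → Q
  i= 6: T-N =  6 → G
  i= 7: I-L = 23 → X
  i= 8: G-P = 17 → R
  i= 9: F-Y =  7 → H
  i=10: R-B = 16 → Q
  i=11: M-G =  6 → G
  i=12: E-H = 23 → X
  i=13: Q-Z = 17 → R
  i=14: Q-J =  7 → H
  i=15: E-O = 16 → Q
  i=16: J-D =  6 → G
  i=17: E-H = 23 → X
  i=18: G-P = 17 → R
  i=19: B-U =  7 → H
  i=20: Q-A = 16 → Q
  i=21: O-I =  6 → G
  i=22: D-G = 23 → X
  i=23: P-Y = 17 → R
  i=24: V-O =  7 → H
  i=25: Q-A = 16 → Q
  i=26: B-V =  6 → G
  shifts repeat with period 5: QGXRH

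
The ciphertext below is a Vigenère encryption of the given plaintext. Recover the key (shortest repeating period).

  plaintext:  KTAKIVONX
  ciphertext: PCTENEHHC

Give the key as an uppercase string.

FJTU

  i= 0: P-K =  5 → F
  i= 1: C-T =  9 → J
  i= 2: T-A = 19 → T
  i= 3: E-K = 20 → U
  i= 4: N-I =  5 → F
  i= 5: E-V =  9 → J
  i= 6: H-O = 19 → T
  i= 7: H-N = 20 → U
  i= 8: C-X =  5 → F
  shifts repeat with period 4: FJTU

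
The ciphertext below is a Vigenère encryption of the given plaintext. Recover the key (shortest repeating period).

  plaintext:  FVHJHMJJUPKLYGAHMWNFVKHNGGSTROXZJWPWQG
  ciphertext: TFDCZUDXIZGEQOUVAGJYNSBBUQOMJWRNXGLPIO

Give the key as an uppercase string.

  i= 0: T-F = 14 → O
  i= 1: F-V = 10 → K
  i= 2: D-H = 22 → W
  i= 3: C-J = 19 → T
  i= 4: Z-H = 18 → S
  i= 5: U-M =  8 → I
  i= 6: D-J = 20 → U
  i= 7: X-J = 14 → O
  i= 8: I-U = 14 → O
  i= 9: Z-P = 10 → K
  i=10: G-K = 22 → W
  i=11: E-L = 19 → T
  i=12: Q-Y = 18 → S
  i=13: O-G =  8 → I
  i=14: U-A = 20 → U
  i=15: V-H = 14 → O
  i=16: A-M = 14 → O
  i=17: G-W = 10 → K
  i=18: J-N = 22 → W
  i=19: Y-F = 19 → T
  i=20: N-V = 18 → S
  i=21: S-K =  8 → I
  i=22: B-H = 20 → U
  i=23: B-N = 14 → O
  i=24: U-G = 14 → O
  i=25: Q-G = 10 → K
  i=26: O-S = 22 → W
  i=27: M-T = 19 → T
  i=28: J-R = 18 → S
  i=29: W-O =  8 → I
  i=30: R-X = 20 → U
  i=31: N-Z = 14 → O
  i=32: X-J = 14 → O
  i=33: G-W = 10 → K
  i=34: L-P = 22 → W
  i=35: P-W = 19 → T
  i=36: I-Q = 18 → S
  i=37: O-G =  8 → I
  shifts repeat with period 8: OKWTSIUO

OKWTSIUO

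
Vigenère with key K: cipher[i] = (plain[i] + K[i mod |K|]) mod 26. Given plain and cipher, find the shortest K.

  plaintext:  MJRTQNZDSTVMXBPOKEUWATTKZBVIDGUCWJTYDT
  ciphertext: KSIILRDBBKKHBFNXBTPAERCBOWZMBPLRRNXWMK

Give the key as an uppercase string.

  i= 0: K-M = 24 → Y
  i= 1: S-J =  9 → J
  i= 2: I-R = 17 → R
  i= 3: I-T = 15 → P
  i= 4: L-Q = 21 → V
  i= 5: R-N =  4 → E
  i= 6: D-Z =  4 → E
  i= 7: B-D = 24 → Y
  i= 8: B-S =  9 → J
  i= 9: K-T = 17 → R
  i=10: K-V = 15 → P
  i=11: H-M = 21 → V
  i=12: B-X =  4 → E
  i=13: F-B =  4 → E
  i=14: N-P = 24 → Y
  i=15: X-O =  9 → J
  i=16: B-K = 17 → R
  i=17: T-E = 15 → P
  i=18: P-U = 21 → V
  i=19: A-W =  4 → E
  i=20: E-A =  4 → E
  i=21: R-T = 24 → Y
  i=22: C-T =  9 → J
  i=23: B-K = 17 → R
  i=24: O-Z = 15 → P
  i=25: W-B = 21 → V
  i=26: Z-V =  4 → E
  i=27: M-I =  4 → E
  i=28: B-D = 24 → Y
  i=29: P-G =  9 → J
  i=30: L-U = 17 → R
  i=31: R-C = 15 → P
  i=32: R-W = 21 → V
  i=33: N-J =  4 → E
  i=34: X-T =  4 → E
  i=35: W-Y = 24 → Y
  i=36: M-D =  9 → J
  i=37: K-T = 17 → R
  shifts repeat with period 7: YJRPVEE

YJRPVEE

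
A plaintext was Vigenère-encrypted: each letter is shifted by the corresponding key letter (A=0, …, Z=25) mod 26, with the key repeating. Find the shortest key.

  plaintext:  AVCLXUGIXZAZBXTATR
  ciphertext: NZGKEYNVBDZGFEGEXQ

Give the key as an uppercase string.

  i= 0: N-A = 13 → N
  i= 1: Z-V =  4 → E
  i= 2: G-C =  4 → E
  i= 3: K-L = 25 → Z
  i= 4: E-X =  7 → H
  i= 5: Y-U =  4 → E
  i= 6: N-G =  7 → H
  i= 7: V-I = 13 → N
  i= 8: B-X =  4 → E
  i= 9: D-Z =  4 → E
  i=10: Z-A = 25 → Z
  i=11: G-Z =  7 → H
  i=12: F-B =  4 → E
  i=13: E-X =  7 → H
  i=14: G-T = 13 → N
  i=15: E-A =  4 → E
  i=16: X-T =  4 → E
  i=17: Q-R = 25 → Z
  shifts repeat with period 7: NEEZHEH

NEEZHEH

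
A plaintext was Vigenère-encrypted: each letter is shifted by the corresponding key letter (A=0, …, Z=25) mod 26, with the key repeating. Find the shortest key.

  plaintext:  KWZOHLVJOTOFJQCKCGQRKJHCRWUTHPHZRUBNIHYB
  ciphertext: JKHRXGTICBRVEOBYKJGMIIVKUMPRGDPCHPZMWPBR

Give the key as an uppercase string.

ZOIDQVY

  i= 0: J-K = 25 → Z
  i= 1: K-W = 14 → O
  i= 2: H-Z =  8 → I
  i= 3: R-O =  3 → D
  i= 4: X-H = 16 → Q
  i= 5: G-L = 21 → V
  i= 6: T-V = 24 → Y
  i= 7: I-J = 25 → Z
  i= 8: C-O = 14 → O
  i= 9: B-T =  8 → I
  i=10: R-O =  3 → D
  i=11: V-F = 16 → Q
  i=12: E-J = 21 → V
  i=13: O-Q = 24 → Y
  i=14: B-C = 25 → Z
  i=15: Y-K = 14 → O
  i=16: K-C =  8 → I
  i=17: J-G =  3 → D
  i=18: G-Q = 16 → Q
  i=19: M-R = 21 → V
  i=20: I-K = 24 → Y
  i=21: I-J = 25 → Z
  i=22: V-H = 14 → O
  i=23: K-C =  8 → I
  i=24: U-R =  3 → D
  i=25: M-W = 16 → Q
  i=26: P-U = 21 → V
  i=27: R-T = 24 → Y
  i=28: G-H = 25 → Z
  i=29: D-P = 14 → O
  i=30: P-H =  8 → I
  i=31: C-Z =  3 → D
  i=32: H-R = 16 → Q
  i=33: P-U = 21 → V
  i=34: Z-B = 24 → Y
  i=35: M-N = 25 → Z
  i=36: W-I = 14 → O
  i=37: P-H =  8 → I
  i=38: B-Y =  3 → D
  i=39: R-B = 16 → Q
  shifts repeat with period 7: ZOIDQVY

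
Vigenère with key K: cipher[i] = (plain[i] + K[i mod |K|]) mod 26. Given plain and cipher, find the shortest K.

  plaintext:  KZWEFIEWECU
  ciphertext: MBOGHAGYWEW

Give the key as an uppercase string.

CCS

  i= 0: M-K =  2 → C
  i= 1: B-Z =  2 → C
  i= 2: O-W = 18 → S
  i= 3: G-E =  2 → C
  i= 4: H-F =  2 → C
  i= 5: A-I = 18 → S
  i= 6: G-E =  2 → C
  i= 7: Y-W =  2 → C
  i= 8: W-E = 18 → S
  i= 9: E-C =  2 → C
  i=10: W-U =  2 → C
  shifts repeat with period 3: CCS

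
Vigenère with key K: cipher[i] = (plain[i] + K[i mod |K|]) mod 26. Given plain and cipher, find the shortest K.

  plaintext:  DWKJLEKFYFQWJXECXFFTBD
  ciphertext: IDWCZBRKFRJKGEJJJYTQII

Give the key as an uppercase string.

  i= 0: I-D =  5 → F
  i= 1: D-W =  7 → H
  i= 2: W-K = 12 → M
  i= 3: C-J = 19 → T
  i= 4: Z-L = 14 → O
  i= 5: B-E = 23 → X
  i= 6: R-K =  7 → H
  i= 7: K-F =  5 → F
  i= 8: F-Y =  7 → H
  i= 9: R-F = 12 → M
  i=10: J-Q = 19 → T
  i=11: K-W = 14 → O
  i=12: G-J = 23 → X
  i=13: E-X =  7 → H
  i=14: J-E =  5 → F
  i=15: J-C =  7 → H
  i=16: J-X = 12 → M
  i=17: Y-F = 19 → T
  i=18: T-F = 14 → O
  i=19: Q-T = 23 → X
  i=20: I-B =  7 → H
  i=21: I-D =  5 → F
  shifts repeat with period 7: FHMTOXH

FHMTOXH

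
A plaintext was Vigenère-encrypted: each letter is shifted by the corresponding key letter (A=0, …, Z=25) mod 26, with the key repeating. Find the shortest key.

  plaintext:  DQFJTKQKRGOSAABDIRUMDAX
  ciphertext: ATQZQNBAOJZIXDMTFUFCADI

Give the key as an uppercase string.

XDLQ

  i= 0: A-D = 23 → X
  i= 1: T-Q =  3 → D
  i= 2: Q-F = 11 → L
  i= 3: Z-J = 16 → Q
  i= 4: Q-T = 23 → X
  i= 5: N-K =  3 → D
  i= 6: B-Q = 11 → L
  i= 7: A-K = 16 → Q
  i= 8: O-R = 23 → X
  i= 9: J-G =  3 → D
  i=10: Z-O = 11 → L
  i=11: I-S = 16 → Q
  i=12: X-A = 23 → X
  i=13: D-A =  3 → D
  i=14: M-B = 11 → L
  i=15: T-D = 16 → Q
  i=16: F-I = 23 → X
  i=17: U-R =  3 → D
  i=18: F-U = 11 → L
  i=19: C-M = 16 → Q
  i=20: A-D = 23 → X
  i=21: D-A =  3 → D
  i=22: I-X = 11 → L
  shifts repeat with period 4: XDLQ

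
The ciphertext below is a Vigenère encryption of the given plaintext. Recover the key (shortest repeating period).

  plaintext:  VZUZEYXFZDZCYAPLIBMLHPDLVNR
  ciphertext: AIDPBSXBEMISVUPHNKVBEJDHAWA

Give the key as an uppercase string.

  i= 0: A-V =  5 → F
  i= 1: I-Z =  9 → J
  i= 2: D-U =  9 → J
  i= 3: P-Z = 16 → Q
  i= 4: B-E = 23 → X
  i= 5: S-Y = 20 → U
  i= 6: X-X =  0 → A
  i= 7: B-F = 22 → W
  i= 8: E-Z =  5 → F
  i= 9: M-D =  9 → J
  i=10: I-Z =  9 → J
  i=11: S-C = 16 → Q
  i=12: V-Y = 23 → X
  i=13: U-A = 20 → U
  i=14: P-P =  0 → A
  i=15: H-L = 22 → W
  i=16: N-I =  5 → F
  i=17: K-B =  9 → J
  i=18: V-M =  9 → J
  i=19: B-L = 16 → Q
  i=20: E-H = 23 → X
  i=21: J-P = 20 → U
  i=22: D-D =  0 → A
  i=23: H-L = 22 → W
  i=24: A-V =  5 → F
  i=25: W-N =  9 → J
  i=26: A-R =  9 → J
  shifts repeat with period 8: FJJQXUAW

FJJQXUAW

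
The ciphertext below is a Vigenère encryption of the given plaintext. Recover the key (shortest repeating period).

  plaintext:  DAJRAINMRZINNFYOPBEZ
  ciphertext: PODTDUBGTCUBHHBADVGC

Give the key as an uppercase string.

  i= 0: P-D = 12 → M
  i= 1: O-A = 14 → O
  i= 2: D-J = 20 → U
  i= 3: T-R =  2 → C
  i= 4: D-A =  3 → D
  i= 5: U-I = 12 → M
  i= 6: B-N = 14 → O
  i= 7: G-M = 20 → U
  i= 8: T-R =  2 → C
  i= 9: C-Z =  3 → D
  i=10: U-I = 12 → M
  i=11: B-N = 14 → O
  i=12: H-N = 20 → U
  i=13: H-F =  2 → C
  i=14: B-Y =  3 → D
  i=15: A-O = 12 → M
  i=16: D-P = 14 → O
  i=17: V-B = 20 → U
  i=18: G-E =  2 → C
  i=19: C-Z =  3 → D
  shifts repeat with period 5: MOUCD

MOUCD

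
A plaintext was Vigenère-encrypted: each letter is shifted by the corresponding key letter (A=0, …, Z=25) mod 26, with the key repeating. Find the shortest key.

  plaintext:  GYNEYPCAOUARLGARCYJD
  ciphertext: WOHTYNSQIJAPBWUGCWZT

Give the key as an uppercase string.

  i= 0: W-G = 16 → Q
  i= 1: O-Y = 16 → Q
  i= 2: H-N = 20 → U
  i= 3: T-E = 15 → P
  i= 4: Y-Y =  0 → A
  i= 5: N-P = 24 → Y
  i= 6: S-C = 16 → Q
  i= 7: Q-A = 16 → Q
  i= 8: I-O = 20 → U
  i= 9: J-U = 15 → P
  i=10: A-A =  0 → A
  i=11: P-R = 24 → Y
  i=12: B-L = 16 → Q
  i=13: W-G = 16 → Q
  i=14: U-A = 20 → U
  i=15: G-R = 15 → P
  i=16: C-C =  0 → A
  i=17: W-Y = 24 → Y
  i=18: Z-J = 16 → Q
  i=19: T-D = 16 → Q
  shifts repeat with period 6: QQUPAY

QQUPAY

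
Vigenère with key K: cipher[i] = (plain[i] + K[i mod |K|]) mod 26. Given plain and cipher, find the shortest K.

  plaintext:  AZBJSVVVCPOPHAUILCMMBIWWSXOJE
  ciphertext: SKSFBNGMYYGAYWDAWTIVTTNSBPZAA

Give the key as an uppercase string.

  i= 0: S-A = 18 → S
  i= 1: K-Z = 11 → L
  i= 2: S-B = 17 → R
  i= 3: F-J = 22 → W
  i= 4: B-S =  9 → J
  i= 5: N-V = 18 → S
  i= 6: G-V = 11 → L
  i= 7: M-V = 17 → R
  i= 8: Y-C = 22 → W
  i= 9: Y-P =  9 → J
  i=10: G-O = 18 → S
  i=11: A-P = 11 → L
  i=12: Y-H = 17 → R
  i=13: W-A = 22 → W
  i=14: D-U =  9 → J
  i=15: A-I = 18 → S
  i=16: W-L = 11 → L
  i=17: T-C = 17 → R
  i=18: I-M = 22 → W
  i=19: V-M =  9 → J
  i=20: T-B = 18 → S
  i=21: T-I = 11 → L
  i=22: N-W = 17 → R
  i=23: S-W = 22 → W
  i=24: B-S =  9 → J
  i=25: P-X = 18 → S
  i=26: Z-O = 11 → L
  i=27: A-J = 17 → R
  i=28: A-E = 22 → W
  shifts repeat with period 5: SLRWJ

SLRWJ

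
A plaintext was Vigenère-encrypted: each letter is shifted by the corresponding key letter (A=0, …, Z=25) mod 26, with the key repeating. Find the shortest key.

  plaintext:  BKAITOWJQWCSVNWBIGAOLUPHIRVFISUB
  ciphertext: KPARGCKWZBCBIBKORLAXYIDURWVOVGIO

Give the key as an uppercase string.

  i= 0: K-B =  9 → J
  i= 1: P-K =  5 → F
  i= 2: A-A =  0 → A
  i= 3: R-I =  9 → J
  i= 4: G-T = 13 → N
  i= 5: C-O = 14 → O
  i= 6: K-W = 14 → O
  i= 7: W-J = 13 → N
  i= 8: Z-Q =  9 → J
  i= 9: B-W =  5 → F
  i=10: C-C =  0 → A
  i=11: B-S =  9 → J
  i=12: I-V = 13 → N
  i=13: B-N = 14 → O
  i=14: K-W = 14 → O
  i=15: O-B = 13 → N
  i=16: R-I =  9 → J
  i=17: L-G =  5 → F
  i=18: A-A =  0 → A
  i=19: X-O =  9 → J
  i=20: Y-L = 13 → N
  i=21: I-U = 14 → O
  i=22: D-P = 14 → O
  i=23: U-H = 13 → N
  i=24: R-I =  9 → J
  i=25: W-R =  5 → F
  i=26: V-V =  0 → A
  i=27: O-F =  9 → J
  i=28: V-I = 13 → N
  i=29: G-S = 14 → O
  i=30: I-U = 14 → O
  i=31: O-B = 13 → N
  shifts repeat with period 8: JFAJNOON

JFAJNOON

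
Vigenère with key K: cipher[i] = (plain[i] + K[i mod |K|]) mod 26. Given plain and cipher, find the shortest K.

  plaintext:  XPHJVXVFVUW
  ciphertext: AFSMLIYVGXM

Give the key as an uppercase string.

  i= 0: A-X =  3 → D
  i= 1: F-P = 16 → Q
  i= 2: S-H = 11 → L
  i= 3: M-J =  3 → D
  i= 4: L-V = 16 → Q
  i= 5: I-X = 11 → L
  i= 6: Y-V =  3 → D
  i= 7: V-F = 16 → Q
  i= 8: G-V = 11 → L
  i= 9: X-U =  3 → D
  i=10: M-W = 16 → Q
  shifts repeat with period 3: DQL

DQL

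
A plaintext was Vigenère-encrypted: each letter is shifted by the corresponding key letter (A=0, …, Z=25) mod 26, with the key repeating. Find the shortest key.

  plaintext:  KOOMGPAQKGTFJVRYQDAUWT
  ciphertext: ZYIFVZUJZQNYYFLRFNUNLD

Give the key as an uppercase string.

PKUT

  i= 0: Z-K = 15 → P
  i= 1: Y-O = 10 → K
  i= 2: I-O = 20 → U
  i= 3: F-M = 19 → T
  i= 4: V-G = 15 → P
  i= 5: Z-P = 10 → K
  i= 6: U-A = 20 → U
  i= 7: J-Q = 19 → T
  i= 8: Z-K = 15 → P
  i= 9: Q-G = 10 → K
  i=10: N-T = 20 → U
  i=11: Y-F = 19 → T
  i=12: Y-J = 15 → P
  i=13: F-V = 10 → K
  i=14: L-R = 20 → U
  i=15: R-Y = 19 → T
  i=16: F-Q = 15 → P
  i=17: N-D = 10 → K
  i=18: U-A = 20 → U
  i=19: N-U = 19 → T
  i=20: L-W = 15 → P
  i=21: D-T = 10 → K
  shifts repeat with period 4: PKUT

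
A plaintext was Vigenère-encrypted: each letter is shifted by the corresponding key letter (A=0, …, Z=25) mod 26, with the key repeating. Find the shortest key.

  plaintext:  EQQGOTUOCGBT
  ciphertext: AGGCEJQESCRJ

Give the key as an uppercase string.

  i= 0: A-E = 22 → W
  i= 1: G-Q = 16 → Q
  i= 2: G-Q = 16 → Q
  i= 3: C-G = 22 → W
  i= 4: E-O = 16 → Q
  i= 5: J-T = 16 → Q
  i= 6: Q-U = 22 → W
  i= 7: E-O = 16 → Q
  i= 8: S-C = 16 → Q
  i= 9: C-G = 22 → W
  i=10: R-B = 16 → Q
  i=11: J-T = 16 → Q
  shifts repeat with period 3: WQQ

WQQ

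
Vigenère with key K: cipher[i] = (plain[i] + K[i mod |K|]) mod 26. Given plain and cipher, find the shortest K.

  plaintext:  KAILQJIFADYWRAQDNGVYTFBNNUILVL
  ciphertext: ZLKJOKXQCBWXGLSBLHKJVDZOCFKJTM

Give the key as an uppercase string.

  i= 0: Z-K = 15 → P
  i= 1: L-A = 11 → L
  i= 2: K-I =  2 → C
  i= 3: J-L = 24 → Y
  i= 4: O-Q = 24 → Y
  i= 5: K-J =  1 → B
  i= 6: X-I = 15 → P
  i= 7: Q-F = 11 → L
  i= 8: C-A =  2 → C
  i= 9: B-D = 24 → Y
  i=10: W-Y = 24 → Y
  i=11: X-W =  1 → B
  i=12: G-R = 15 → P
  i=13: L-A = 11 → L
  i=14: S-Q =  2 → C
  i=15: B-D = 24 → Y
  i=16: L-N = 24 → Y
  i=17: H-G =  1 → B
  i=18: K-V = 15 → P
  i=19: J-Y = 11 → L
  i=20: V-T =  2 → C
  i=21: D-F = 24 → Y
  i=22: Z-B = 24 → Y
  i=23: O-N =  1 → B
  i=24: C-N = 15 → P
  i=25: F-U = 11 → L
  i=26: K-I =  2 → C
  i=27: J-L = 24 → Y
  i=28: T-V = 24 → Y
  i=29: M-L =  1 → B
  shifts repeat with period 6: PLCYYB

PLCYYB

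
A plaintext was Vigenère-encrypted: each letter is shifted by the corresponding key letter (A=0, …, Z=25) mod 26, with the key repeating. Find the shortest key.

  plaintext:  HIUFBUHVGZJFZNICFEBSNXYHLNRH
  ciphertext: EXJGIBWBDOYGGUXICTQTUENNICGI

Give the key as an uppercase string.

XPPBHHPG

  i= 0: E-H = 23 → X
  i= 1: X-I = 15 → P
  i= 2: J-U = 15 → P
  i= 3: G-F =  1 → B
  i= 4: I-B =  7 → H
  i= 5: B-U =  7 → H
  i= 6: W-H = 15 → P
  i= 7: B-V =  6 → G
  i= 8: D-G = 23 → X
  i= 9: O-Z = 15 → P
  i=10: Y-J = 15 → P
  i=11: G-F =  1 → B
  i=12: G-Z =  7 → H
  i=13: U-N =  7 → H
  i=14: X-I = 15 → P
  i=15: I-C =  6 → G
  i=16: C-F = 23 → X
  i=17: T-E = 15 → P
  i=18: Q-B = 15 → P
  i=19: T-S =  1 → B
  i=20: U-N =  7 → H
  i=21: E-X =  7 → H
  i=22: N-Y = 15 → P
  i=23: N-H =  6 → G
  i=24: I-L = 23 → X
  i=25: C-N = 15 → P
  i=26: G-R = 15 → P
  i=27: I-H =  1 → B
  shifts repeat with period 8: XPPBHHPG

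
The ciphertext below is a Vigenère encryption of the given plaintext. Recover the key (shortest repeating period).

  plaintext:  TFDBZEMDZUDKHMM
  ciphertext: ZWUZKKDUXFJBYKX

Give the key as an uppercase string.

GRRYL

  i= 0: Z-T =  6 → G
  i= 1: W-F = 17 → R
  i= 2: U-D = 17 → R
  i= 3: Z-B = 24 → Y
  i= 4: K-Z = 11 → L
  i= 5: K-E =  6 → G
  i= 6: D-M = 17 → R
  i= 7: U-D = 17 → R
  i= 8: X-Z = 24 → Y
  i= 9: F-U = 11 → L
  i=10: J-D =  6 → G
  i=11: B-K = 17 → R
  i=12: Y-H = 17 → R
  i=13: K-M = 24 → Y
  i=14: X-M = 11 → L
  shifts repeat with period 5: GRRYL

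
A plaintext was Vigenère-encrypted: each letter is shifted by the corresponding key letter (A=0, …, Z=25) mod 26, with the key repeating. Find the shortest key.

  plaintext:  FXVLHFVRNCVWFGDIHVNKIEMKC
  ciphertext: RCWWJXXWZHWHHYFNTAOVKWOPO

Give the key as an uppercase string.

  i= 0: R-F = 12 → M
  i= 1: C-X =  5 → F
  i= 2: W-V =  1 → B
  i= 3: W-L = 11 → L
  i= 4: J-H =  2 → C
  i= 5: X-F = 18 → S
  i= 6: X-V =  2 → C
  i= 7: W-R =  5 → F
  i= 8: Z-N = 12 → M
  i= 9: H-C =  5 → F
  i=10: W-V =  1 → B
  i=11: H-W = 11 → L
  i=12: H-F =  2 → C
  i=13: Y-G = 18 → S
  i=14: F-D =  2 → C
  i=15: N-I =  5 → F
  i=16: T-H = 12 → M
  i=17: A-V =  5 → F
  i=18: O-N =  1 → B
  i=19: V-K = 11 → L
  i=20: K-I =  2 → C
  i=21: W-E = 18 → S
  i=22: O-M =  2 → C
  i=23: P-K =  5 → F
  i=24: O-C = 12 → M
  shifts repeat with period 8: MFBLCSCF

MFBLCSCF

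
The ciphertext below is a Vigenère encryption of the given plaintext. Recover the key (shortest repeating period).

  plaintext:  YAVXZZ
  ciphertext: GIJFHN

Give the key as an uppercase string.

  i= 0: G-Y =  8 → I
  i= 1: I-A =  8 → I
  i= 2: J-V = 14 → O
  i= 3: F-X =  8 → I
  i= 4: H-Z =  8 → I
  i= 5: N-Z = 14 → O
  shifts repeat with period 3: IIO

IIO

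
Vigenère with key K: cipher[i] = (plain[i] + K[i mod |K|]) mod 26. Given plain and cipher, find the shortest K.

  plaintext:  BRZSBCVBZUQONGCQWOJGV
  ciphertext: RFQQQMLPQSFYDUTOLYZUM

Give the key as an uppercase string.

QORYPK

  i= 0: R-B = 16 → Q
  i= 1: F-R = 14 → O
  i= 2: Q-Z = 17 → R
  i= 3: Q-S = 24 → Y
  i= 4: Q-B = 15 → P
  i= 5: M-C = 10 → K
  i= 6: L-V = 16 → Q
  i= 7: P-B = 14 → O
  i= 8: Q-Z = 17 → R
  i= 9: S-U = 24 → Y
  i=10: F-Q = 15 → P
  i=11: Y-O = 10 → K
  i=12: D-N = 16 → Q
  i=13: U-G = 14 → O
  i=14: T-C = 17 → R
  i=15: O-Q = 24 → Y
  i=16: L-W = 15 → P
  i=17: Y-O = 10 → K
  i=18: Z-J = 16 → Q
  i=19: U-G = 14 → O
  i=20: M-V = 17 → R
  shifts repeat with period 6: QORYPK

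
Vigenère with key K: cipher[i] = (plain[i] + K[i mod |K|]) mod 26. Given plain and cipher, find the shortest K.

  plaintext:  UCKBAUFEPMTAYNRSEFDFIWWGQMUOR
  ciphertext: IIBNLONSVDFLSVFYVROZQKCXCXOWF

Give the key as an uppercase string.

  i= 0: I-U = 14 → O
  i= 1: I-C =  6 → G
  i= 2: B-K = 17 → R
  i= 3: N-B = 12 → M
  i= 4: L-A = 11 → L
  i= 5: O-U = 20 → U
  i= 6: N-F =  8 → I
  i= 7: S-E = 14 → O
  i= 8: V-P =  6 → G
  i= 9: D-M = 17 → R
  i=10: F-T = 12 → M
  i=11: L-A = 11 → L
  i=12: S-Y = 20 → U
  i=13: V-N =  8 → I
  i=14: F-R = 14 → O
  i=15: Y-S =  6 → G
  i=16: V-E = 17 → R
  i=17: R-F = 12 → M
  i=18: O-D = 11 → L
  i=19: Z-F = 20 → U
  i=20: Q-I =  8 → I
  i=21: K-W = 14 → O
  i=22: C-W =  6 → G
  i=23: X-G = 17 → R
  i=24: C-Q = 12 → M
  i=25: X-M = 11 → L
  i=26: O-U = 20 → U
  i=27: W-O =  8 → I
  i=28: F-R = 14 → O
  shifts repeat with period 7: OGRMLUI

OGRMLUI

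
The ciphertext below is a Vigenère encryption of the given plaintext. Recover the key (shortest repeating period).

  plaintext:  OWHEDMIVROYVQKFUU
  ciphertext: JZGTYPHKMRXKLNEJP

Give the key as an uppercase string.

VDZP

  i= 0: J-O = 21 → V
  i= 1: Z-W =  3 → D
  i= 2: G-H = 25 → Z
  i= 3: T-E = 15 → P
  i= 4: Y-D = 21 → V
  i= 5: P-M =  3 → D
  i= 6: H-I = 25 → Z
  i= 7: K-V = 15 → P
  i= 8: M-R = 21 → V
  i= 9: R-O =  3 → D
  i=10: X-Y = 25 → Z
  i=11: K-V = 15 → P
  i=12: L-Q = 21 → V
  i=13: N-K =  3 → D
  i=14: E-F = 25 → Z
  i=15: J-U = 15 → P
  i=16: P-U = 21 → V
  shifts repeat with period 4: VDZP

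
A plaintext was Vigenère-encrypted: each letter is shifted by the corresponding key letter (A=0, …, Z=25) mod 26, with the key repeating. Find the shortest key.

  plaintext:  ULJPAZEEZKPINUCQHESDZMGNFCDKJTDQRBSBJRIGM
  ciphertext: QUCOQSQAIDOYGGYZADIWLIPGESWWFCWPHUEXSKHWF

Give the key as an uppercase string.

  i= 0: Q-U = 22 → W
  i= 1: U-L =  9 → J
  i= 2: C-J = 19 → T
  i= 3: O-P = 25 → Z
  i= 4: Q-A = 16 → Q
  i= 5: S-Z = 19 → T
  i= 6: Q-E = 12 → M
  i= 7: A-E = 22 → W
  i= 8: I-Z =  9 → J
  i= 9: D-K = 19 → T
  i=10: O-P = 25 → Z
  i=11: Y-I = 16 → Q
  i=12: G-N = 19 → T
  i=13: G-U = 12 → M
  i=14: Y-C = 22 → W
  i=15: Z-Q =  9 → J
  i=16: A-H = 19 → T
  i=17: D-E = 25 → Z
  i=18: I-S = 16 → Q
  i=19: W-D = 19 → T
  i=20: L-Z = 12 → M
  i=21: I-M = 22 → W
  i=22: P-G =  9 → J
  i=23: G-N = 19 → T
  i=24: E-F = 25 → Z
  i=25: S-C = 16 → Q
  i=26: W-D = 19 → T
  i=27: W-K = 12 → M
  i=28: F-J = 22 → W
  i=29: C-T =  9 → J
  i=30: W-D = 19 → T
  i=31: P-Q = 25 → Z
  i=32: H-R = 16 → Q
  i=33: U-B = 19 → T
  i=34: E-S = 12 → M
  i=35: X-B = 22 → W
  i=36: S-J =  9 → J
  i=37: K-R = 19 → T
  i=38: H-I = 25 → Z
  i=39: W-G = 16 → Q
  i=40: F-M = 19 → T
  shifts repeat with period 7: WJTZQTM

WJTZQTM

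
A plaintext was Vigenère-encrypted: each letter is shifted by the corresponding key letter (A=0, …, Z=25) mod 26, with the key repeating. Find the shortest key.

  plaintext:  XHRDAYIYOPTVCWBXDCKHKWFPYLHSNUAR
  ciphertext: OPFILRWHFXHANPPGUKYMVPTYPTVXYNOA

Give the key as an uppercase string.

RIOFLTOJ

  i= 0: O-X = 17 → R
  i= 1: P-H =  8 → I
  i= 2: F-R = 14 → O
  i= 3: I-D =  5 → F
  i= 4: L-A = 11 → L
  i= 5: R-Y = 19 → T
  i= 6: W-I = 14 → O
  i= 7: H-Y =  9 → J
  i= 8: F-O = 17 → R
  i= 9: X-P =  8 → I
  i=10: H-T = 14 → O
  i=11: A-V =  5 → F
  i=12: N-C = 11 → L
  i=13: P-W = 19 → T
  i=14: P-B = 14 → O
  i=15: G-X =  9 → J
  i=16: U-D = 17 → R
  i=17: K-C =  8 → I
  i=18: Y-K = 14 → O
  i=19: M-H =  5 → F
  i=20: V-K = 11 → L
  i=21: P-W = 19 → T
  i=22: T-F = 14 → O
  i=23: Y-P =  9 → J
  i=24: P-Y = 17 → R
  i=25: T-L =  8 → I
  i=26: V-H = 14 → O
  i=27: X-S =  5 → F
  i=28: Y-N = 11 → L
  i=29: N-U = 19 → T
  i=30: O-A = 14 → O
  i=31: A-R =  9 → J
  shifts repeat with period 8: RIOFLTOJ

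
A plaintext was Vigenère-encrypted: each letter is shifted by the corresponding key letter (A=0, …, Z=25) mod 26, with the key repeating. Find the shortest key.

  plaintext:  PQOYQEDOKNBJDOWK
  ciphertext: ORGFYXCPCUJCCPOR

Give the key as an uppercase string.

  i= 0: O-P = 25 → Z
  i= 1: R-Q =  1 → B
  i= 2: G-O = 18 → S
  i= 3: F-Y =  7 → H
  i= 4: Y-Q =  8 → I
  i= 5: X-E = 19 → T
  i= 6: C-D = 25 → Z
  i= 7: P-O =  1 → B
  i= 8: C-K = 18 → S
  i= 9: U-N =  7 → H
  i=10: J-B =  8 → I
  i=11: C-J = 19 → T
  i=12: C-D = 25 → Z
  i=13: P-O =  1 → B
  i=14: O-W = 18 → S
  i=15: R-K =  7 → H
  shifts repeat with period 6: ZBSHIT

ZBSHIT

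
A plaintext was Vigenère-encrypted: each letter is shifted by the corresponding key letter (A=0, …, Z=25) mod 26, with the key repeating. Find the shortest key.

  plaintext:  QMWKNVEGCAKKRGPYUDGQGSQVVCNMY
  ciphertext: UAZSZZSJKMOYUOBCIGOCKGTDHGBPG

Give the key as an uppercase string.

  i= 0: U-Q =  4 → E
  i= 1: A-M = 14 → O
  i= 2: Z-W =  3 → D
  i= 3: S-K =  8 → I
  i= 4: Z-N = 12 → M
  i= 5: Z-V =  4 → E
  i= 6: S-E = 14 → O
  i= 7: J-G =  3 → D
  i= 8: K-C =  8 → I
  i= 9: M-A = 12 → M
  i=10: O-K =  4 → E
  i=11: Y-K = 14 → O
  i=12: U-R =  3 → D
  i=13: O-G =  8 → I
  i=14: B-P = 12 → M
  i=15: C-Y =  4 → E
  i=16: I-U = 14 → O
  i=17: G-D =  3 → D
  i=18: O-G =  8 → I
  i=19: C-Q = 12 → M
  i=20: K-G =  4 → E
  i=21: G-S = 14 → O
  i=22: T-Q =  3 → D
  i=23: D-V =  8 → I
  i=24: H-V = 12 → M
  i=25: G-C =  4 → E
  i=26: B-N = 14 → O
  i=27: P-M =  3 → D
  i=28: G-Y =  8 → I
  shifts repeat with period 5: EODIM

EODIM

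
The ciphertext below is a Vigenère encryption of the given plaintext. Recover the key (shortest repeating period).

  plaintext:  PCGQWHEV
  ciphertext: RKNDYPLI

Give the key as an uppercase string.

CIHN

  i= 0: R-P =  2 → C
  i= 1: K-C =  8 → I
  i= 2: N-G =  7 → H
  i= 3: D-Q = 13 → N
  i= 4: Y-W =  2 → C
  i= 5: P-H =  8 → I
  i= 6: L-E =  7 → H
  i= 7: I-V = 13 → N
  shifts repeat with period 4: CIHN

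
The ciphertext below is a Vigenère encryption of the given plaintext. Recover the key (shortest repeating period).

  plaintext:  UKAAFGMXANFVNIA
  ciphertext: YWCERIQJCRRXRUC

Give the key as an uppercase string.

EMC

  i= 0: Y-U =  4 → E
  i= 1: W-K = 12 → M
  i= 2: C-A =  2 → C
  i= 3: E-A =  4 → E
  i= 4: R-F = 12 → M
  i= 5: I-G =  2 → C
  i= 6: Q-M =  4 → E
  i= 7: J-X = 12 → M
  i= 8: C-A =  2 → C
  i= 9: R-N =  4 → E
  i=10: R-F = 12 → M
  i=11: X-V =  2 → C
  i=12: R-N =  4 → E
  i=13: U-I = 12 → M
  i=14: C-A =  2 → C
  shifts repeat with period 3: EMC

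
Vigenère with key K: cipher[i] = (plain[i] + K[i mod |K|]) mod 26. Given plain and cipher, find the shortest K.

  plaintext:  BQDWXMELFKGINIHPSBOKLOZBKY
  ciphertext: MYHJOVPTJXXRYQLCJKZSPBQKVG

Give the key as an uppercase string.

  i= 0: M-B = 11 → L
  i= 1: Y-Q =  8 → I
  i= 2: H-D =  4 → E
  i= 3: J-W = 13 → N
  i= 4: O-X = 17 → R
  i= 5: V-M =  9 → J
  i= 6: P-E = 11 → L
  i= 7: T-L =  8 → I
  i= 8: J-F =  4 → E
  i= 9: X-K = 13 → N
  i=10: X-G = 17 → R
  i=11: R-I =  9 → J
  i=12: Y-N = 11 → L
  i=13: Q-I =  8 → I
  i=14: L-H =  4 → E
  i=15: C-P = 13 → N
  i=16: J-S = 17 → R
  i=17: K-B =  9 → J
  i=18: Z-O = 11 → L
  i=19: S-K =  8 → I
  i=20: P-L =  4 → E
  i=21: B-O = 13 → N
  i=22: Q-Z = 17 → R
  i=23: K-B =  9 → J
  i=24: V-K = 11 → L
  i=25: G-Y =  8 → I
  shifts repeat with period 6: LIENRJ

LIENRJ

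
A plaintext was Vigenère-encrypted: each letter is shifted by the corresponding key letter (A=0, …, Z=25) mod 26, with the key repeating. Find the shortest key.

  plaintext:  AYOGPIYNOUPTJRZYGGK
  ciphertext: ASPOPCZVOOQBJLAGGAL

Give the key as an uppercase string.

AUBI

  i= 0: A-A =  0 → A
  i= 1: S-Y = 20 → U
  i= 2: P-O =  1 → B
  i= 3: O-G =  8 → I
  i= 4: P-P =  0 → A
  i= 5: C-I = 20 → U
  i= 6: Z-Y =  1 → B
  i= 7: V-N =  8 → I
  i= 8: O-O =  0 → A
  i= 9: O-U = 20 → U
  i=10: Q-P =  1 → B
  i=11: B-T =  8 → I
  i=12: J-J =  0 → A
  i=13: L-R = 20 → U
  i=14: A-Z =  1 → B
  i=15: G-Y =  8 → I
  i=16: G-G =  0 → A
  i=17: A-G = 20 → U
  i=18: L-K =  1 → B
  shifts repeat with period 4: AUBI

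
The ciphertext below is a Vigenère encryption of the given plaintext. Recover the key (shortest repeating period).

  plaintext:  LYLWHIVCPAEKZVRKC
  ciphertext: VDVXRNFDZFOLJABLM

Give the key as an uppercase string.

  i= 0: V-L = 10 → K
  i= 1: D-Y =  5 → F
  i= 2: V-L = 10 → K
  i= 3: X-W =  1 → B
  i= 4: R-H = 10 → K
  i= 5: N-I =  5 → F
  i= 6: F-V = 10 → K
  i= 7: D-C =  1 → B
  i= 8: Z-P = 10 → K
  i= 9: F-A =  5 → F
  i=10: O-E = 10 → K
  i=11: L-K =  1 → B
  i=12: J-Z = 10 → K
  i=13: A-V =  5 → F
  i=14: B-R = 10 → K
  i=15: L-K =  1 → B
  i=16: M-C = 10 → K
  shifts repeat with period 4: KFKB

KFKB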